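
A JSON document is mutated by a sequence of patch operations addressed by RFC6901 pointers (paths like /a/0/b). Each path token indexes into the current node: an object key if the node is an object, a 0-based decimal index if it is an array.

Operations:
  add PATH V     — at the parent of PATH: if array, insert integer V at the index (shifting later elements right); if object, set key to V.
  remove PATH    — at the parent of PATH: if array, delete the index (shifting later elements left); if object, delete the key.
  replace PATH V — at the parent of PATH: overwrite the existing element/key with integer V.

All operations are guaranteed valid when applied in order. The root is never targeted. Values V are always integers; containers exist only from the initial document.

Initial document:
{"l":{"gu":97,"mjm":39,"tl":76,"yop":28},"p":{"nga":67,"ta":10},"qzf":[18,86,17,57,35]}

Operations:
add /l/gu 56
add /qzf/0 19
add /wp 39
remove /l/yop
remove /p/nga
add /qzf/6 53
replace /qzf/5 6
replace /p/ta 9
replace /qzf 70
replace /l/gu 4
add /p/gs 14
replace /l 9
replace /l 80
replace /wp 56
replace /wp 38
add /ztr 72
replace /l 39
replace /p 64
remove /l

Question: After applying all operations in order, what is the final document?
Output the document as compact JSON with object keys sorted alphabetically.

After op 1 (add /l/gu 56): {"l":{"gu":56,"mjm":39,"tl":76,"yop":28},"p":{"nga":67,"ta":10},"qzf":[18,86,17,57,35]}
After op 2 (add /qzf/0 19): {"l":{"gu":56,"mjm":39,"tl":76,"yop":28},"p":{"nga":67,"ta":10},"qzf":[19,18,86,17,57,35]}
After op 3 (add /wp 39): {"l":{"gu":56,"mjm":39,"tl":76,"yop":28},"p":{"nga":67,"ta":10},"qzf":[19,18,86,17,57,35],"wp":39}
After op 4 (remove /l/yop): {"l":{"gu":56,"mjm":39,"tl":76},"p":{"nga":67,"ta":10},"qzf":[19,18,86,17,57,35],"wp":39}
After op 5 (remove /p/nga): {"l":{"gu":56,"mjm":39,"tl":76},"p":{"ta":10},"qzf":[19,18,86,17,57,35],"wp":39}
After op 6 (add /qzf/6 53): {"l":{"gu":56,"mjm":39,"tl":76},"p":{"ta":10},"qzf":[19,18,86,17,57,35,53],"wp":39}
After op 7 (replace /qzf/5 6): {"l":{"gu":56,"mjm":39,"tl":76},"p":{"ta":10},"qzf":[19,18,86,17,57,6,53],"wp":39}
After op 8 (replace /p/ta 9): {"l":{"gu":56,"mjm":39,"tl":76},"p":{"ta":9},"qzf":[19,18,86,17,57,6,53],"wp":39}
After op 9 (replace /qzf 70): {"l":{"gu":56,"mjm":39,"tl":76},"p":{"ta":9},"qzf":70,"wp":39}
After op 10 (replace /l/gu 4): {"l":{"gu":4,"mjm":39,"tl":76},"p":{"ta":9},"qzf":70,"wp":39}
After op 11 (add /p/gs 14): {"l":{"gu":4,"mjm":39,"tl":76},"p":{"gs":14,"ta":9},"qzf":70,"wp":39}
After op 12 (replace /l 9): {"l":9,"p":{"gs":14,"ta":9},"qzf":70,"wp":39}
After op 13 (replace /l 80): {"l":80,"p":{"gs":14,"ta":9},"qzf":70,"wp":39}
After op 14 (replace /wp 56): {"l":80,"p":{"gs":14,"ta":9},"qzf":70,"wp":56}
After op 15 (replace /wp 38): {"l":80,"p":{"gs":14,"ta":9},"qzf":70,"wp":38}
After op 16 (add /ztr 72): {"l":80,"p":{"gs":14,"ta":9},"qzf":70,"wp":38,"ztr":72}
After op 17 (replace /l 39): {"l":39,"p":{"gs":14,"ta":9},"qzf":70,"wp":38,"ztr":72}
After op 18 (replace /p 64): {"l":39,"p":64,"qzf":70,"wp":38,"ztr":72}
After op 19 (remove /l): {"p":64,"qzf":70,"wp":38,"ztr":72}

Answer: {"p":64,"qzf":70,"wp":38,"ztr":72}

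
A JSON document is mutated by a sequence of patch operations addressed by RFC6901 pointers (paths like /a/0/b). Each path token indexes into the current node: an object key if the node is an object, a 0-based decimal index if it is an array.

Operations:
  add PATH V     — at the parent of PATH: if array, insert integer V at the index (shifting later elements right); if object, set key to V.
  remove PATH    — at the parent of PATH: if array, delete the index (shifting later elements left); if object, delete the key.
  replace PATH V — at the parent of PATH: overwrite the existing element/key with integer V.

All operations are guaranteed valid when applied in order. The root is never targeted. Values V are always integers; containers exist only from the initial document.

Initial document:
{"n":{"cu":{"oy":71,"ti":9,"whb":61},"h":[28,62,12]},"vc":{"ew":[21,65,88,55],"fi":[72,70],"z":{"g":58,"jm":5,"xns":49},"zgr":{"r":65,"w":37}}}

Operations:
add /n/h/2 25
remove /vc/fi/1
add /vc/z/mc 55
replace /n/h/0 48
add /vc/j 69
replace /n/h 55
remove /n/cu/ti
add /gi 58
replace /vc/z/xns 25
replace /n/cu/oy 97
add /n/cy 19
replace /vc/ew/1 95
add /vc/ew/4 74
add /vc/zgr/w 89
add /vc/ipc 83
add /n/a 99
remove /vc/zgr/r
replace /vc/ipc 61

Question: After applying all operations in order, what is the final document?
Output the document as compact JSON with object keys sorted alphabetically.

After op 1 (add /n/h/2 25): {"n":{"cu":{"oy":71,"ti":9,"whb":61},"h":[28,62,25,12]},"vc":{"ew":[21,65,88,55],"fi":[72,70],"z":{"g":58,"jm":5,"xns":49},"zgr":{"r":65,"w":37}}}
After op 2 (remove /vc/fi/1): {"n":{"cu":{"oy":71,"ti":9,"whb":61},"h":[28,62,25,12]},"vc":{"ew":[21,65,88,55],"fi":[72],"z":{"g":58,"jm":5,"xns":49},"zgr":{"r":65,"w":37}}}
After op 3 (add /vc/z/mc 55): {"n":{"cu":{"oy":71,"ti":9,"whb":61},"h":[28,62,25,12]},"vc":{"ew":[21,65,88,55],"fi":[72],"z":{"g":58,"jm":5,"mc":55,"xns":49},"zgr":{"r":65,"w":37}}}
After op 4 (replace /n/h/0 48): {"n":{"cu":{"oy":71,"ti":9,"whb":61},"h":[48,62,25,12]},"vc":{"ew":[21,65,88,55],"fi":[72],"z":{"g":58,"jm":5,"mc":55,"xns":49},"zgr":{"r":65,"w":37}}}
After op 5 (add /vc/j 69): {"n":{"cu":{"oy":71,"ti":9,"whb":61},"h":[48,62,25,12]},"vc":{"ew":[21,65,88,55],"fi":[72],"j":69,"z":{"g":58,"jm":5,"mc":55,"xns":49},"zgr":{"r":65,"w":37}}}
After op 6 (replace /n/h 55): {"n":{"cu":{"oy":71,"ti":9,"whb":61},"h":55},"vc":{"ew":[21,65,88,55],"fi":[72],"j":69,"z":{"g":58,"jm":5,"mc":55,"xns":49},"zgr":{"r":65,"w":37}}}
After op 7 (remove /n/cu/ti): {"n":{"cu":{"oy":71,"whb":61},"h":55},"vc":{"ew":[21,65,88,55],"fi":[72],"j":69,"z":{"g":58,"jm":5,"mc":55,"xns":49},"zgr":{"r":65,"w":37}}}
After op 8 (add /gi 58): {"gi":58,"n":{"cu":{"oy":71,"whb":61},"h":55},"vc":{"ew":[21,65,88,55],"fi":[72],"j":69,"z":{"g":58,"jm":5,"mc":55,"xns":49},"zgr":{"r":65,"w":37}}}
After op 9 (replace /vc/z/xns 25): {"gi":58,"n":{"cu":{"oy":71,"whb":61},"h":55},"vc":{"ew":[21,65,88,55],"fi":[72],"j":69,"z":{"g":58,"jm":5,"mc":55,"xns":25},"zgr":{"r":65,"w":37}}}
After op 10 (replace /n/cu/oy 97): {"gi":58,"n":{"cu":{"oy":97,"whb":61},"h":55},"vc":{"ew":[21,65,88,55],"fi":[72],"j":69,"z":{"g":58,"jm":5,"mc":55,"xns":25},"zgr":{"r":65,"w":37}}}
After op 11 (add /n/cy 19): {"gi":58,"n":{"cu":{"oy":97,"whb":61},"cy":19,"h":55},"vc":{"ew":[21,65,88,55],"fi":[72],"j":69,"z":{"g":58,"jm":5,"mc":55,"xns":25},"zgr":{"r":65,"w":37}}}
After op 12 (replace /vc/ew/1 95): {"gi":58,"n":{"cu":{"oy":97,"whb":61},"cy":19,"h":55},"vc":{"ew":[21,95,88,55],"fi":[72],"j":69,"z":{"g":58,"jm":5,"mc":55,"xns":25},"zgr":{"r":65,"w":37}}}
After op 13 (add /vc/ew/4 74): {"gi":58,"n":{"cu":{"oy":97,"whb":61},"cy":19,"h":55},"vc":{"ew":[21,95,88,55,74],"fi":[72],"j":69,"z":{"g":58,"jm":5,"mc":55,"xns":25},"zgr":{"r":65,"w":37}}}
After op 14 (add /vc/zgr/w 89): {"gi":58,"n":{"cu":{"oy":97,"whb":61},"cy":19,"h":55},"vc":{"ew":[21,95,88,55,74],"fi":[72],"j":69,"z":{"g":58,"jm":5,"mc":55,"xns":25},"zgr":{"r":65,"w":89}}}
After op 15 (add /vc/ipc 83): {"gi":58,"n":{"cu":{"oy":97,"whb":61},"cy":19,"h":55},"vc":{"ew":[21,95,88,55,74],"fi":[72],"ipc":83,"j":69,"z":{"g":58,"jm":5,"mc":55,"xns":25},"zgr":{"r":65,"w":89}}}
After op 16 (add /n/a 99): {"gi":58,"n":{"a":99,"cu":{"oy":97,"whb":61},"cy":19,"h":55},"vc":{"ew":[21,95,88,55,74],"fi":[72],"ipc":83,"j":69,"z":{"g":58,"jm":5,"mc":55,"xns":25},"zgr":{"r":65,"w":89}}}
After op 17 (remove /vc/zgr/r): {"gi":58,"n":{"a":99,"cu":{"oy":97,"whb":61},"cy":19,"h":55},"vc":{"ew":[21,95,88,55,74],"fi":[72],"ipc":83,"j":69,"z":{"g":58,"jm":5,"mc":55,"xns":25},"zgr":{"w":89}}}
After op 18 (replace /vc/ipc 61): {"gi":58,"n":{"a":99,"cu":{"oy":97,"whb":61},"cy":19,"h":55},"vc":{"ew":[21,95,88,55,74],"fi":[72],"ipc":61,"j":69,"z":{"g":58,"jm":5,"mc":55,"xns":25},"zgr":{"w":89}}}

Answer: {"gi":58,"n":{"a":99,"cu":{"oy":97,"whb":61},"cy":19,"h":55},"vc":{"ew":[21,95,88,55,74],"fi":[72],"ipc":61,"j":69,"z":{"g":58,"jm":5,"mc":55,"xns":25},"zgr":{"w":89}}}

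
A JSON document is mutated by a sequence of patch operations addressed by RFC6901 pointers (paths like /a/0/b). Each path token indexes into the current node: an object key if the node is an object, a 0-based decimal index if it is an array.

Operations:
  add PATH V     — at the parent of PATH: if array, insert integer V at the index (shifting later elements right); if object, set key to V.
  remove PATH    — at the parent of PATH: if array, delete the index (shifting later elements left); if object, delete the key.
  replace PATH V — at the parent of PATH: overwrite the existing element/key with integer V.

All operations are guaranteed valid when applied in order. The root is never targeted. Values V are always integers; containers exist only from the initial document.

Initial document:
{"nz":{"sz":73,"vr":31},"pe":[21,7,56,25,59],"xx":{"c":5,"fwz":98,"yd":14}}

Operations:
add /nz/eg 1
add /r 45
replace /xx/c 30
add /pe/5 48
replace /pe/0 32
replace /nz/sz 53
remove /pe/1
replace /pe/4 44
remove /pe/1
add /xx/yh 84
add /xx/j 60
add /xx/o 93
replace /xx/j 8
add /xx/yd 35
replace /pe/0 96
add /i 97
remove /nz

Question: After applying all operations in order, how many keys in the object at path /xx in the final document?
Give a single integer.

After op 1 (add /nz/eg 1): {"nz":{"eg":1,"sz":73,"vr":31},"pe":[21,7,56,25,59],"xx":{"c":5,"fwz":98,"yd":14}}
After op 2 (add /r 45): {"nz":{"eg":1,"sz":73,"vr":31},"pe":[21,7,56,25,59],"r":45,"xx":{"c":5,"fwz":98,"yd":14}}
After op 3 (replace /xx/c 30): {"nz":{"eg":1,"sz":73,"vr":31},"pe":[21,7,56,25,59],"r":45,"xx":{"c":30,"fwz":98,"yd":14}}
After op 4 (add /pe/5 48): {"nz":{"eg":1,"sz":73,"vr":31},"pe":[21,7,56,25,59,48],"r":45,"xx":{"c":30,"fwz":98,"yd":14}}
After op 5 (replace /pe/0 32): {"nz":{"eg":1,"sz":73,"vr":31},"pe":[32,7,56,25,59,48],"r":45,"xx":{"c":30,"fwz":98,"yd":14}}
After op 6 (replace /nz/sz 53): {"nz":{"eg":1,"sz":53,"vr":31},"pe":[32,7,56,25,59,48],"r":45,"xx":{"c":30,"fwz":98,"yd":14}}
After op 7 (remove /pe/1): {"nz":{"eg":1,"sz":53,"vr":31},"pe":[32,56,25,59,48],"r":45,"xx":{"c":30,"fwz":98,"yd":14}}
After op 8 (replace /pe/4 44): {"nz":{"eg":1,"sz":53,"vr":31},"pe":[32,56,25,59,44],"r":45,"xx":{"c":30,"fwz":98,"yd":14}}
After op 9 (remove /pe/1): {"nz":{"eg":1,"sz":53,"vr":31},"pe":[32,25,59,44],"r":45,"xx":{"c":30,"fwz":98,"yd":14}}
After op 10 (add /xx/yh 84): {"nz":{"eg":1,"sz":53,"vr":31},"pe":[32,25,59,44],"r":45,"xx":{"c":30,"fwz":98,"yd":14,"yh":84}}
After op 11 (add /xx/j 60): {"nz":{"eg":1,"sz":53,"vr":31},"pe":[32,25,59,44],"r":45,"xx":{"c":30,"fwz":98,"j":60,"yd":14,"yh":84}}
After op 12 (add /xx/o 93): {"nz":{"eg":1,"sz":53,"vr":31},"pe":[32,25,59,44],"r":45,"xx":{"c":30,"fwz":98,"j":60,"o":93,"yd":14,"yh":84}}
After op 13 (replace /xx/j 8): {"nz":{"eg":1,"sz":53,"vr":31},"pe":[32,25,59,44],"r":45,"xx":{"c":30,"fwz":98,"j":8,"o":93,"yd":14,"yh":84}}
After op 14 (add /xx/yd 35): {"nz":{"eg":1,"sz":53,"vr":31},"pe":[32,25,59,44],"r":45,"xx":{"c":30,"fwz":98,"j":8,"o":93,"yd":35,"yh":84}}
After op 15 (replace /pe/0 96): {"nz":{"eg":1,"sz":53,"vr":31},"pe":[96,25,59,44],"r":45,"xx":{"c":30,"fwz":98,"j":8,"o":93,"yd":35,"yh":84}}
After op 16 (add /i 97): {"i":97,"nz":{"eg":1,"sz":53,"vr":31},"pe":[96,25,59,44],"r":45,"xx":{"c":30,"fwz":98,"j":8,"o":93,"yd":35,"yh":84}}
After op 17 (remove /nz): {"i":97,"pe":[96,25,59,44],"r":45,"xx":{"c":30,"fwz":98,"j":8,"o":93,"yd":35,"yh":84}}
Size at path /xx: 6

Answer: 6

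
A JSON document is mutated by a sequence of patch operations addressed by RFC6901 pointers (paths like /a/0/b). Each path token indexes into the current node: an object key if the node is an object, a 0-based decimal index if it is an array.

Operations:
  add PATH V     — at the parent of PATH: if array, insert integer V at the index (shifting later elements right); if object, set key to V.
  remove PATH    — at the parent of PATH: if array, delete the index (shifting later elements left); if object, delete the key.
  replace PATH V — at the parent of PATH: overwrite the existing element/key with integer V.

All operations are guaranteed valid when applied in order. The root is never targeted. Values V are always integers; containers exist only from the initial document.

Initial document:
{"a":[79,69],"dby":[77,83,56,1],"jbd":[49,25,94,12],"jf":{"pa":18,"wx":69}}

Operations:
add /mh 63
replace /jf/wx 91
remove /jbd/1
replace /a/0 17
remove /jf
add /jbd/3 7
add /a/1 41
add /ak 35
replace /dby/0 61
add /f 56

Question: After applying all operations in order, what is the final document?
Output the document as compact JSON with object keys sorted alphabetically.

After op 1 (add /mh 63): {"a":[79,69],"dby":[77,83,56,1],"jbd":[49,25,94,12],"jf":{"pa":18,"wx":69},"mh":63}
After op 2 (replace /jf/wx 91): {"a":[79,69],"dby":[77,83,56,1],"jbd":[49,25,94,12],"jf":{"pa":18,"wx":91},"mh":63}
After op 3 (remove /jbd/1): {"a":[79,69],"dby":[77,83,56,1],"jbd":[49,94,12],"jf":{"pa":18,"wx":91},"mh":63}
After op 4 (replace /a/0 17): {"a":[17,69],"dby":[77,83,56,1],"jbd":[49,94,12],"jf":{"pa":18,"wx":91},"mh":63}
After op 5 (remove /jf): {"a":[17,69],"dby":[77,83,56,1],"jbd":[49,94,12],"mh":63}
After op 6 (add /jbd/3 7): {"a":[17,69],"dby":[77,83,56,1],"jbd":[49,94,12,7],"mh":63}
After op 7 (add /a/1 41): {"a":[17,41,69],"dby":[77,83,56,1],"jbd":[49,94,12,7],"mh":63}
After op 8 (add /ak 35): {"a":[17,41,69],"ak":35,"dby":[77,83,56,1],"jbd":[49,94,12,7],"mh":63}
After op 9 (replace /dby/0 61): {"a":[17,41,69],"ak":35,"dby":[61,83,56,1],"jbd":[49,94,12,7],"mh":63}
After op 10 (add /f 56): {"a":[17,41,69],"ak":35,"dby":[61,83,56,1],"f":56,"jbd":[49,94,12,7],"mh":63}

Answer: {"a":[17,41,69],"ak":35,"dby":[61,83,56,1],"f":56,"jbd":[49,94,12,7],"mh":63}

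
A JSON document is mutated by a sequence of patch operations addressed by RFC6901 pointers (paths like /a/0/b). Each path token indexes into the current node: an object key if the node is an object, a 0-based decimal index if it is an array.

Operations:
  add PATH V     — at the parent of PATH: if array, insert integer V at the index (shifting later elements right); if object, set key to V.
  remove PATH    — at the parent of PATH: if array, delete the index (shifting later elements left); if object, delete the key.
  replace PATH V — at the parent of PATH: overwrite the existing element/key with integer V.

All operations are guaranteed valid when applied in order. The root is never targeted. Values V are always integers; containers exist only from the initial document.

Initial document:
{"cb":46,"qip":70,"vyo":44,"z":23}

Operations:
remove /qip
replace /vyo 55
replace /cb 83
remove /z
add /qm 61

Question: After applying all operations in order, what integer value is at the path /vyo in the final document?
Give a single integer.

Answer: 55

Derivation:
After op 1 (remove /qip): {"cb":46,"vyo":44,"z":23}
After op 2 (replace /vyo 55): {"cb":46,"vyo":55,"z":23}
After op 3 (replace /cb 83): {"cb":83,"vyo":55,"z":23}
After op 4 (remove /z): {"cb":83,"vyo":55}
After op 5 (add /qm 61): {"cb":83,"qm":61,"vyo":55}
Value at /vyo: 55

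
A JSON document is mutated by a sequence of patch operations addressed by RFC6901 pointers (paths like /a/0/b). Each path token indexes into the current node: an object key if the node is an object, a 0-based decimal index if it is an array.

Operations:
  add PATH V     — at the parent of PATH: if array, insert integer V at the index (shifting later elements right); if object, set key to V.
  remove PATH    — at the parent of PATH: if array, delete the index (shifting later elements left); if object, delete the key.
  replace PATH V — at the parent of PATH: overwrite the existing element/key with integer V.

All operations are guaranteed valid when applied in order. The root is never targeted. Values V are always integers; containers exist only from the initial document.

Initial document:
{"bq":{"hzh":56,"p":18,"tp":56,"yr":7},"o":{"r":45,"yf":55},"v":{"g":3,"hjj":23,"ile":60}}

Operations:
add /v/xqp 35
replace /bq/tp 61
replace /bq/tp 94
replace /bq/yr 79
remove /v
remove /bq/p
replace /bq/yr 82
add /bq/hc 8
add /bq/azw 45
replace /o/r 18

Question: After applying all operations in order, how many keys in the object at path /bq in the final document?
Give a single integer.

Answer: 5

Derivation:
After op 1 (add /v/xqp 35): {"bq":{"hzh":56,"p":18,"tp":56,"yr":7},"o":{"r":45,"yf":55},"v":{"g":3,"hjj":23,"ile":60,"xqp":35}}
After op 2 (replace /bq/tp 61): {"bq":{"hzh":56,"p":18,"tp":61,"yr":7},"o":{"r":45,"yf":55},"v":{"g":3,"hjj":23,"ile":60,"xqp":35}}
After op 3 (replace /bq/tp 94): {"bq":{"hzh":56,"p":18,"tp":94,"yr":7},"o":{"r":45,"yf":55},"v":{"g":3,"hjj":23,"ile":60,"xqp":35}}
After op 4 (replace /bq/yr 79): {"bq":{"hzh":56,"p":18,"tp":94,"yr":79},"o":{"r":45,"yf":55},"v":{"g":3,"hjj":23,"ile":60,"xqp":35}}
After op 5 (remove /v): {"bq":{"hzh":56,"p":18,"tp":94,"yr":79},"o":{"r":45,"yf":55}}
After op 6 (remove /bq/p): {"bq":{"hzh":56,"tp":94,"yr":79},"o":{"r":45,"yf":55}}
After op 7 (replace /bq/yr 82): {"bq":{"hzh":56,"tp":94,"yr":82},"o":{"r":45,"yf":55}}
After op 8 (add /bq/hc 8): {"bq":{"hc":8,"hzh":56,"tp":94,"yr":82},"o":{"r":45,"yf":55}}
After op 9 (add /bq/azw 45): {"bq":{"azw":45,"hc":8,"hzh":56,"tp":94,"yr":82},"o":{"r":45,"yf":55}}
After op 10 (replace /o/r 18): {"bq":{"azw":45,"hc":8,"hzh":56,"tp":94,"yr":82},"o":{"r":18,"yf":55}}
Size at path /bq: 5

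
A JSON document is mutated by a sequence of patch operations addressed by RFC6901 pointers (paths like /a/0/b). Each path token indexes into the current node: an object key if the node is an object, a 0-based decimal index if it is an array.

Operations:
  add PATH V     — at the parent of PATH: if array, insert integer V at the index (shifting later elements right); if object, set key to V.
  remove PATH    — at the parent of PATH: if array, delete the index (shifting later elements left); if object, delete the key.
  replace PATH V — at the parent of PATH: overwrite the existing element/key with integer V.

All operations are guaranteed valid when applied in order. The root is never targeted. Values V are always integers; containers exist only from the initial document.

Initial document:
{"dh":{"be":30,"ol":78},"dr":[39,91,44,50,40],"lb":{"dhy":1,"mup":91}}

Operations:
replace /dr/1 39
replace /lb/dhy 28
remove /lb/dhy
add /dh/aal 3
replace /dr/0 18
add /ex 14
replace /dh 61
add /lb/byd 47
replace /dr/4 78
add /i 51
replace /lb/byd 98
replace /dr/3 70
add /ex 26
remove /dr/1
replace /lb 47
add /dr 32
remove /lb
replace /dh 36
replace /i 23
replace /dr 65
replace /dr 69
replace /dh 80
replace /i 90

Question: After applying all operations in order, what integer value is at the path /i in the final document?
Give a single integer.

After op 1 (replace /dr/1 39): {"dh":{"be":30,"ol":78},"dr":[39,39,44,50,40],"lb":{"dhy":1,"mup":91}}
After op 2 (replace /lb/dhy 28): {"dh":{"be":30,"ol":78},"dr":[39,39,44,50,40],"lb":{"dhy":28,"mup":91}}
After op 3 (remove /lb/dhy): {"dh":{"be":30,"ol":78},"dr":[39,39,44,50,40],"lb":{"mup":91}}
After op 4 (add /dh/aal 3): {"dh":{"aal":3,"be":30,"ol":78},"dr":[39,39,44,50,40],"lb":{"mup":91}}
After op 5 (replace /dr/0 18): {"dh":{"aal":3,"be":30,"ol":78},"dr":[18,39,44,50,40],"lb":{"mup":91}}
After op 6 (add /ex 14): {"dh":{"aal":3,"be":30,"ol":78},"dr":[18,39,44,50,40],"ex":14,"lb":{"mup":91}}
After op 7 (replace /dh 61): {"dh":61,"dr":[18,39,44,50,40],"ex":14,"lb":{"mup":91}}
After op 8 (add /lb/byd 47): {"dh":61,"dr":[18,39,44,50,40],"ex":14,"lb":{"byd":47,"mup":91}}
After op 9 (replace /dr/4 78): {"dh":61,"dr":[18,39,44,50,78],"ex":14,"lb":{"byd":47,"mup":91}}
After op 10 (add /i 51): {"dh":61,"dr":[18,39,44,50,78],"ex":14,"i":51,"lb":{"byd":47,"mup":91}}
After op 11 (replace /lb/byd 98): {"dh":61,"dr":[18,39,44,50,78],"ex":14,"i":51,"lb":{"byd":98,"mup":91}}
After op 12 (replace /dr/3 70): {"dh":61,"dr":[18,39,44,70,78],"ex":14,"i":51,"lb":{"byd":98,"mup":91}}
After op 13 (add /ex 26): {"dh":61,"dr":[18,39,44,70,78],"ex":26,"i":51,"lb":{"byd":98,"mup":91}}
After op 14 (remove /dr/1): {"dh":61,"dr":[18,44,70,78],"ex":26,"i":51,"lb":{"byd":98,"mup":91}}
After op 15 (replace /lb 47): {"dh":61,"dr":[18,44,70,78],"ex":26,"i":51,"lb":47}
After op 16 (add /dr 32): {"dh":61,"dr":32,"ex":26,"i":51,"lb":47}
After op 17 (remove /lb): {"dh":61,"dr":32,"ex":26,"i":51}
After op 18 (replace /dh 36): {"dh":36,"dr":32,"ex":26,"i":51}
After op 19 (replace /i 23): {"dh":36,"dr":32,"ex":26,"i":23}
After op 20 (replace /dr 65): {"dh":36,"dr":65,"ex":26,"i":23}
After op 21 (replace /dr 69): {"dh":36,"dr":69,"ex":26,"i":23}
After op 22 (replace /dh 80): {"dh":80,"dr":69,"ex":26,"i":23}
After op 23 (replace /i 90): {"dh":80,"dr":69,"ex":26,"i":90}
Value at /i: 90

Answer: 90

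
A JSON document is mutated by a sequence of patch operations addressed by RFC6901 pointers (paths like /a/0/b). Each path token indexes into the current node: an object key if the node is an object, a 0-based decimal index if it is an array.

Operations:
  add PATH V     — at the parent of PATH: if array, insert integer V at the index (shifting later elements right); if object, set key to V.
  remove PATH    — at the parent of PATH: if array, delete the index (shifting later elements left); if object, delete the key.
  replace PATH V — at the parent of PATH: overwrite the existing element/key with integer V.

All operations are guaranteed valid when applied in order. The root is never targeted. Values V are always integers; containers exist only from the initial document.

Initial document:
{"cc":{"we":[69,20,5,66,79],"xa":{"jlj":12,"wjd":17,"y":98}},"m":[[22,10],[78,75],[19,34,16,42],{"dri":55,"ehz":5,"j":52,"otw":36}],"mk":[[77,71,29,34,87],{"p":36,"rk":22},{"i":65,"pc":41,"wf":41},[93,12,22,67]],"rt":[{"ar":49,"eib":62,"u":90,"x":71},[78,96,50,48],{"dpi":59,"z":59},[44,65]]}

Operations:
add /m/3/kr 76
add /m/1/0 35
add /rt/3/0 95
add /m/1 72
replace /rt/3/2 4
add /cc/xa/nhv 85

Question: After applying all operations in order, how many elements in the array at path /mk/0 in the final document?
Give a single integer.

Answer: 5

Derivation:
After op 1 (add /m/3/kr 76): {"cc":{"we":[69,20,5,66,79],"xa":{"jlj":12,"wjd":17,"y":98}},"m":[[22,10],[78,75],[19,34,16,42],{"dri":55,"ehz":5,"j":52,"kr":76,"otw":36}],"mk":[[77,71,29,34,87],{"p":36,"rk":22},{"i":65,"pc":41,"wf":41},[93,12,22,67]],"rt":[{"ar":49,"eib":62,"u":90,"x":71},[78,96,50,48],{"dpi":59,"z":59},[44,65]]}
After op 2 (add /m/1/0 35): {"cc":{"we":[69,20,5,66,79],"xa":{"jlj":12,"wjd":17,"y":98}},"m":[[22,10],[35,78,75],[19,34,16,42],{"dri":55,"ehz":5,"j":52,"kr":76,"otw":36}],"mk":[[77,71,29,34,87],{"p":36,"rk":22},{"i":65,"pc":41,"wf":41},[93,12,22,67]],"rt":[{"ar":49,"eib":62,"u":90,"x":71},[78,96,50,48],{"dpi":59,"z":59},[44,65]]}
After op 3 (add /rt/3/0 95): {"cc":{"we":[69,20,5,66,79],"xa":{"jlj":12,"wjd":17,"y":98}},"m":[[22,10],[35,78,75],[19,34,16,42],{"dri":55,"ehz":5,"j":52,"kr":76,"otw":36}],"mk":[[77,71,29,34,87],{"p":36,"rk":22},{"i":65,"pc":41,"wf":41},[93,12,22,67]],"rt":[{"ar":49,"eib":62,"u":90,"x":71},[78,96,50,48],{"dpi":59,"z":59},[95,44,65]]}
After op 4 (add /m/1 72): {"cc":{"we":[69,20,5,66,79],"xa":{"jlj":12,"wjd":17,"y":98}},"m":[[22,10],72,[35,78,75],[19,34,16,42],{"dri":55,"ehz":5,"j":52,"kr":76,"otw":36}],"mk":[[77,71,29,34,87],{"p":36,"rk":22},{"i":65,"pc":41,"wf":41},[93,12,22,67]],"rt":[{"ar":49,"eib":62,"u":90,"x":71},[78,96,50,48],{"dpi":59,"z":59},[95,44,65]]}
After op 5 (replace /rt/3/2 4): {"cc":{"we":[69,20,5,66,79],"xa":{"jlj":12,"wjd":17,"y":98}},"m":[[22,10],72,[35,78,75],[19,34,16,42],{"dri":55,"ehz":5,"j":52,"kr":76,"otw":36}],"mk":[[77,71,29,34,87],{"p":36,"rk":22},{"i":65,"pc":41,"wf":41},[93,12,22,67]],"rt":[{"ar":49,"eib":62,"u":90,"x":71},[78,96,50,48],{"dpi":59,"z":59},[95,44,4]]}
After op 6 (add /cc/xa/nhv 85): {"cc":{"we":[69,20,5,66,79],"xa":{"jlj":12,"nhv":85,"wjd":17,"y":98}},"m":[[22,10],72,[35,78,75],[19,34,16,42],{"dri":55,"ehz":5,"j":52,"kr":76,"otw":36}],"mk":[[77,71,29,34,87],{"p":36,"rk":22},{"i":65,"pc":41,"wf":41},[93,12,22,67]],"rt":[{"ar":49,"eib":62,"u":90,"x":71},[78,96,50,48],{"dpi":59,"z":59},[95,44,4]]}
Size at path /mk/0: 5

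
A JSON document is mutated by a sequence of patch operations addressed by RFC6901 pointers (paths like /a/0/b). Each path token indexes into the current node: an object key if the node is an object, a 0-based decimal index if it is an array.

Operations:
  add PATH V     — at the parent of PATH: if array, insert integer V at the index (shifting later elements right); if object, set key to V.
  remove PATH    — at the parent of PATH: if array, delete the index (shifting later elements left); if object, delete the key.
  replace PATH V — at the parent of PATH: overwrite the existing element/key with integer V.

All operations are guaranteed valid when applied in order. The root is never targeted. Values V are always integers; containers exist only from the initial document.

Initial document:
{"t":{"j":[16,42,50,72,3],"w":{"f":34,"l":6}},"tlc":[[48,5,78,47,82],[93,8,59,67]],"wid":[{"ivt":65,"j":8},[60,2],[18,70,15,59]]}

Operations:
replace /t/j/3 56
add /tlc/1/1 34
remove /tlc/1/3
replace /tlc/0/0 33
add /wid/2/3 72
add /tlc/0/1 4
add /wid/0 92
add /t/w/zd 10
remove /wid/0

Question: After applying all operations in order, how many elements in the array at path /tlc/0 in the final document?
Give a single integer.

Answer: 6

Derivation:
After op 1 (replace /t/j/3 56): {"t":{"j":[16,42,50,56,3],"w":{"f":34,"l":6}},"tlc":[[48,5,78,47,82],[93,8,59,67]],"wid":[{"ivt":65,"j":8},[60,2],[18,70,15,59]]}
After op 2 (add /tlc/1/1 34): {"t":{"j":[16,42,50,56,3],"w":{"f":34,"l":6}},"tlc":[[48,5,78,47,82],[93,34,8,59,67]],"wid":[{"ivt":65,"j":8},[60,2],[18,70,15,59]]}
After op 3 (remove /tlc/1/3): {"t":{"j":[16,42,50,56,3],"w":{"f":34,"l":6}},"tlc":[[48,5,78,47,82],[93,34,8,67]],"wid":[{"ivt":65,"j":8},[60,2],[18,70,15,59]]}
After op 4 (replace /tlc/0/0 33): {"t":{"j":[16,42,50,56,3],"w":{"f":34,"l":6}},"tlc":[[33,5,78,47,82],[93,34,8,67]],"wid":[{"ivt":65,"j":8},[60,2],[18,70,15,59]]}
After op 5 (add /wid/2/3 72): {"t":{"j":[16,42,50,56,3],"w":{"f":34,"l":6}},"tlc":[[33,5,78,47,82],[93,34,8,67]],"wid":[{"ivt":65,"j":8},[60,2],[18,70,15,72,59]]}
After op 6 (add /tlc/0/1 4): {"t":{"j":[16,42,50,56,3],"w":{"f":34,"l":6}},"tlc":[[33,4,5,78,47,82],[93,34,8,67]],"wid":[{"ivt":65,"j":8},[60,2],[18,70,15,72,59]]}
After op 7 (add /wid/0 92): {"t":{"j":[16,42,50,56,3],"w":{"f":34,"l":6}},"tlc":[[33,4,5,78,47,82],[93,34,8,67]],"wid":[92,{"ivt":65,"j":8},[60,2],[18,70,15,72,59]]}
After op 8 (add /t/w/zd 10): {"t":{"j":[16,42,50,56,3],"w":{"f":34,"l":6,"zd":10}},"tlc":[[33,4,5,78,47,82],[93,34,8,67]],"wid":[92,{"ivt":65,"j":8},[60,2],[18,70,15,72,59]]}
After op 9 (remove /wid/0): {"t":{"j":[16,42,50,56,3],"w":{"f":34,"l":6,"zd":10}},"tlc":[[33,4,5,78,47,82],[93,34,8,67]],"wid":[{"ivt":65,"j":8},[60,2],[18,70,15,72,59]]}
Size at path /tlc/0: 6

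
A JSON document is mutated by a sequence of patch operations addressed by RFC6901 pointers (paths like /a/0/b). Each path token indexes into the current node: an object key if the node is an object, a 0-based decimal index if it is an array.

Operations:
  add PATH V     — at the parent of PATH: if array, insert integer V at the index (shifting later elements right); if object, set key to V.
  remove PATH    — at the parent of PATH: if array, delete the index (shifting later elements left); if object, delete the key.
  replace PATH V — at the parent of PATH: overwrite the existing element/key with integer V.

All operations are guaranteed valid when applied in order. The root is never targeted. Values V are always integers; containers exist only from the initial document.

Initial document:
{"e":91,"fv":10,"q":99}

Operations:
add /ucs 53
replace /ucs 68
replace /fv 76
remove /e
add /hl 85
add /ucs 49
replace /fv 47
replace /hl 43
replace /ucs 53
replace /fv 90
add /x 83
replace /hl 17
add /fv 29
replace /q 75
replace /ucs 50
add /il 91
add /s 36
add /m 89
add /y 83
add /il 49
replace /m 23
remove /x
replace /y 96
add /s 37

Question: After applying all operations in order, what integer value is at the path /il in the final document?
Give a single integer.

Answer: 49

Derivation:
After op 1 (add /ucs 53): {"e":91,"fv":10,"q":99,"ucs":53}
After op 2 (replace /ucs 68): {"e":91,"fv":10,"q":99,"ucs":68}
After op 3 (replace /fv 76): {"e":91,"fv":76,"q":99,"ucs":68}
After op 4 (remove /e): {"fv":76,"q":99,"ucs":68}
After op 5 (add /hl 85): {"fv":76,"hl":85,"q":99,"ucs":68}
After op 6 (add /ucs 49): {"fv":76,"hl":85,"q":99,"ucs":49}
After op 7 (replace /fv 47): {"fv":47,"hl":85,"q":99,"ucs":49}
After op 8 (replace /hl 43): {"fv":47,"hl":43,"q":99,"ucs":49}
After op 9 (replace /ucs 53): {"fv":47,"hl":43,"q":99,"ucs":53}
After op 10 (replace /fv 90): {"fv":90,"hl":43,"q":99,"ucs":53}
After op 11 (add /x 83): {"fv":90,"hl":43,"q":99,"ucs":53,"x":83}
After op 12 (replace /hl 17): {"fv":90,"hl":17,"q":99,"ucs":53,"x":83}
After op 13 (add /fv 29): {"fv":29,"hl":17,"q":99,"ucs":53,"x":83}
After op 14 (replace /q 75): {"fv":29,"hl":17,"q":75,"ucs":53,"x":83}
After op 15 (replace /ucs 50): {"fv":29,"hl":17,"q":75,"ucs":50,"x":83}
After op 16 (add /il 91): {"fv":29,"hl":17,"il":91,"q":75,"ucs":50,"x":83}
After op 17 (add /s 36): {"fv":29,"hl":17,"il":91,"q":75,"s":36,"ucs":50,"x":83}
After op 18 (add /m 89): {"fv":29,"hl":17,"il":91,"m":89,"q":75,"s":36,"ucs":50,"x":83}
After op 19 (add /y 83): {"fv":29,"hl":17,"il":91,"m":89,"q":75,"s":36,"ucs":50,"x":83,"y":83}
After op 20 (add /il 49): {"fv":29,"hl":17,"il":49,"m":89,"q":75,"s":36,"ucs":50,"x":83,"y":83}
After op 21 (replace /m 23): {"fv":29,"hl":17,"il":49,"m":23,"q":75,"s":36,"ucs":50,"x":83,"y":83}
After op 22 (remove /x): {"fv":29,"hl":17,"il":49,"m":23,"q":75,"s":36,"ucs":50,"y":83}
After op 23 (replace /y 96): {"fv":29,"hl":17,"il":49,"m":23,"q":75,"s":36,"ucs":50,"y":96}
After op 24 (add /s 37): {"fv":29,"hl":17,"il":49,"m":23,"q":75,"s":37,"ucs":50,"y":96}
Value at /il: 49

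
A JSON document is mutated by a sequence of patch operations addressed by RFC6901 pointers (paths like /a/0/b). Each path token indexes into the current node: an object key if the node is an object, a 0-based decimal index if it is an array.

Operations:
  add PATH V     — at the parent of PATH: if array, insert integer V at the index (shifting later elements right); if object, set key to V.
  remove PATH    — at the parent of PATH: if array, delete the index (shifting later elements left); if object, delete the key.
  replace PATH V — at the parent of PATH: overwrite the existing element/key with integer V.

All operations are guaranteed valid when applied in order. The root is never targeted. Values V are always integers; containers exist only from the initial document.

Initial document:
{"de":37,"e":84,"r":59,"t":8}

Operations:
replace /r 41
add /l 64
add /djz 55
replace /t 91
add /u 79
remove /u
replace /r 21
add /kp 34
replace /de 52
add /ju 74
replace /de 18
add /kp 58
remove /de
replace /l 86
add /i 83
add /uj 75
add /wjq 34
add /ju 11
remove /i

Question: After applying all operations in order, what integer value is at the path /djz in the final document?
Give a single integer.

Answer: 55

Derivation:
After op 1 (replace /r 41): {"de":37,"e":84,"r":41,"t":8}
After op 2 (add /l 64): {"de":37,"e":84,"l":64,"r":41,"t":8}
After op 3 (add /djz 55): {"de":37,"djz":55,"e":84,"l":64,"r":41,"t":8}
After op 4 (replace /t 91): {"de":37,"djz":55,"e":84,"l":64,"r":41,"t":91}
After op 5 (add /u 79): {"de":37,"djz":55,"e":84,"l":64,"r":41,"t":91,"u":79}
After op 6 (remove /u): {"de":37,"djz":55,"e":84,"l":64,"r":41,"t":91}
After op 7 (replace /r 21): {"de":37,"djz":55,"e":84,"l":64,"r":21,"t":91}
After op 8 (add /kp 34): {"de":37,"djz":55,"e":84,"kp":34,"l":64,"r":21,"t":91}
After op 9 (replace /de 52): {"de":52,"djz":55,"e":84,"kp":34,"l":64,"r":21,"t":91}
After op 10 (add /ju 74): {"de":52,"djz":55,"e":84,"ju":74,"kp":34,"l":64,"r":21,"t":91}
After op 11 (replace /de 18): {"de":18,"djz":55,"e":84,"ju":74,"kp":34,"l":64,"r":21,"t":91}
After op 12 (add /kp 58): {"de":18,"djz":55,"e":84,"ju":74,"kp":58,"l":64,"r":21,"t":91}
After op 13 (remove /de): {"djz":55,"e":84,"ju":74,"kp":58,"l":64,"r":21,"t":91}
After op 14 (replace /l 86): {"djz":55,"e":84,"ju":74,"kp":58,"l":86,"r":21,"t":91}
After op 15 (add /i 83): {"djz":55,"e":84,"i":83,"ju":74,"kp":58,"l":86,"r":21,"t":91}
After op 16 (add /uj 75): {"djz":55,"e":84,"i":83,"ju":74,"kp":58,"l":86,"r":21,"t":91,"uj":75}
After op 17 (add /wjq 34): {"djz":55,"e":84,"i":83,"ju":74,"kp":58,"l":86,"r":21,"t":91,"uj":75,"wjq":34}
After op 18 (add /ju 11): {"djz":55,"e":84,"i":83,"ju":11,"kp":58,"l":86,"r":21,"t":91,"uj":75,"wjq":34}
After op 19 (remove /i): {"djz":55,"e":84,"ju":11,"kp":58,"l":86,"r":21,"t":91,"uj":75,"wjq":34}
Value at /djz: 55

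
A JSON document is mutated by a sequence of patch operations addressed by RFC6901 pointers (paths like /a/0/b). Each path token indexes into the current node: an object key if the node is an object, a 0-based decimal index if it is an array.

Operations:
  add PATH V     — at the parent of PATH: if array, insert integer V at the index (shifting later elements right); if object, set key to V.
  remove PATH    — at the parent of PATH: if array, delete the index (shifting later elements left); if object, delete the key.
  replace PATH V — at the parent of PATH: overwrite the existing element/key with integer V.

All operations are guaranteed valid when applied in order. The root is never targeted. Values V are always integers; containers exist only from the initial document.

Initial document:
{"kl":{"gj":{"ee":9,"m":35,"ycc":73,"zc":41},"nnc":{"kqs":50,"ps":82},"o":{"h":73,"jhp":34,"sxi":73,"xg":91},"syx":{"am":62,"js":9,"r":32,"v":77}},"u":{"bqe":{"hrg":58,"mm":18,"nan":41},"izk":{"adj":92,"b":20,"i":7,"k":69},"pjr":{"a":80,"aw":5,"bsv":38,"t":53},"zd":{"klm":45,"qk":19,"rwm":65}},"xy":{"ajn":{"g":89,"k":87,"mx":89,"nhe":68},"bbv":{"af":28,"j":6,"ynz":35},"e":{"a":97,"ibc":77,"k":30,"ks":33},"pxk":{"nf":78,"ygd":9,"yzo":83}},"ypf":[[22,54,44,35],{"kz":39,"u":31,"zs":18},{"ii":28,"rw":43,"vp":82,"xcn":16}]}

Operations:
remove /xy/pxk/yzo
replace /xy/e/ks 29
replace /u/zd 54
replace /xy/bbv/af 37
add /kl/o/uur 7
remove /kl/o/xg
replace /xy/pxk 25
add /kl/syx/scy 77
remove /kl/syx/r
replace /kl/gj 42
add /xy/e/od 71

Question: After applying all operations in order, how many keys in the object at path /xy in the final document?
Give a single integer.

After op 1 (remove /xy/pxk/yzo): {"kl":{"gj":{"ee":9,"m":35,"ycc":73,"zc":41},"nnc":{"kqs":50,"ps":82},"o":{"h":73,"jhp":34,"sxi":73,"xg":91},"syx":{"am":62,"js":9,"r":32,"v":77}},"u":{"bqe":{"hrg":58,"mm":18,"nan":41},"izk":{"adj":92,"b":20,"i":7,"k":69},"pjr":{"a":80,"aw":5,"bsv":38,"t":53},"zd":{"klm":45,"qk":19,"rwm":65}},"xy":{"ajn":{"g":89,"k":87,"mx":89,"nhe":68},"bbv":{"af":28,"j":6,"ynz":35},"e":{"a":97,"ibc":77,"k":30,"ks":33},"pxk":{"nf":78,"ygd":9}},"ypf":[[22,54,44,35],{"kz":39,"u":31,"zs":18},{"ii":28,"rw":43,"vp":82,"xcn":16}]}
After op 2 (replace /xy/e/ks 29): {"kl":{"gj":{"ee":9,"m":35,"ycc":73,"zc":41},"nnc":{"kqs":50,"ps":82},"o":{"h":73,"jhp":34,"sxi":73,"xg":91},"syx":{"am":62,"js":9,"r":32,"v":77}},"u":{"bqe":{"hrg":58,"mm":18,"nan":41},"izk":{"adj":92,"b":20,"i":7,"k":69},"pjr":{"a":80,"aw":5,"bsv":38,"t":53},"zd":{"klm":45,"qk":19,"rwm":65}},"xy":{"ajn":{"g":89,"k":87,"mx":89,"nhe":68},"bbv":{"af":28,"j":6,"ynz":35},"e":{"a":97,"ibc":77,"k":30,"ks":29},"pxk":{"nf":78,"ygd":9}},"ypf":[[22,54,44,35],{"kz":39,"u":31,"zs":18},{"ii":28,"rw":43,"vp":82,"xcn":16}]}
After op 3 (replace /u/zd 54): {"kl":{"gj":{"ee":9,"m":35,"ycc":73,"zc":41},"nnc":{"kqs":50,"ps":82},"o":{"h":73,"jhp":34,"sxi":73,"xg":91},"syx":{"am":62,"js":9,"r":32,"v":77}},"u":{"bqe":{"hrg":58,"mm":18,"nan":41},"izk":{"adj":92,"b":20,"i":7,"k":69},"pjr":{"a":80,"aw":5,"bsv":38,"t":53},"zd":54},"xy":{"ajn":{"g":89,"k":87,"mx":89,"nhe":68},"bbv":{"af":28,"j":6,"ynz":35},"e":{"a":97,"ibc":77,"k":30,"ks":29},"pxk":{"nf":78,"ygd":9}},"ypf":[[22,54,44,35],{"kz":39,"u":31,"zs":18},{"ii":28,"rw":43,"vp":82,"xcn":16}]}
After op 4 (replace /xy/bbv/af 37): {"kl":{"gj":{"ee":9,"m":35,"ycc":73,"zc":41},"nnc":{"kqs":50,"ps":82},"o":{"h":73,"jhp":34,"sxi":73,"xg":91},"syx":{"am":62,"js":9,"r":32,"v":77}},"u":{"bqe":{"hrg":58,"mm":18,"nan":41},"izk":{"adj":92,"b":20,"i":7,"k":69},"pjr":{"a":80,"aw":5,"bsv":38,"t":53},"zd":54},"xy":{"ajn":{"g":89,"k":87,"mx":89,"nhe":68},"bbv":{"af":37,"j":6,"ynz":35},"e":{"a":97,"ibc":77,"k":30,"ks":29},"pxk":{"nf":78,"ygd":9}},"ypf":[[22,54,44,35],{"kz":39,"u":31,"zs":18},{"ii":28,"rw":43,"vp":82,"xcn":16}]}
After op 5 (add /kl/o/uur 7): {"kl":{"gj":{"ee":9,"m":35,"ycc":73,"zc":41},"nnc":{"kqs":50,"ps":82},"o":{"h":73,"jhp":34,"sxi":73,"uur":7,"xg":91},"syx":{"am":62,"js":9,"r":32,"v":77}},"u":{"bqe":{"hrg":58,"mm":18,"nan":41},"izk":{"adj":92,"b":20,"i":7,"k":69},"pjr":{"a":80,"aw":5,"bsv":38,"t":53},"zd":54},"xy":{"ajn":{"g":89,"k":87,"mx":89,"nhe":68},"bbv":{"af":37,"j":6,"ynz":35},"e":{"a":97,"ibc":77,"k":30,"ks":29},"pxk":{"nf":78,"ygd":9}},"ypf":[[22,54,44,35],{"kz":39,"u":31,"zs":18},{"ii":28,"rw":43,"vp":82,"xcn":16}]}
After op 6 (remove /kl/o/xg): {"kl":{"gj":{"ee":9,"m":35,"ycc":73,"zc":41},"nnc":{"kqs":50,"ps":82},"o":{"h":73,"jhp":34,"sxi":73,"uur":7},"syx":{"am":62,"js":9,"r":32,"v":77}},"u":{"bqe":{"hrg":58,"mm":18,"nan":41},"izk":{"adj":92,"b":20,"i":7,"k":69},"pjr":{"a":80,"aw":5,"bsv":38,"t":53},"zd":54},"xy":{"ajn":{"g":89,"k":87,"mx":89,"nhe":68},"bbv":{"af":37,"j":6,"ynz":35},"e":{"a":97,"ibc":77,"k":30,"ks":29},"pxk":{"nf":78,"ygd":9}},"ypf":[[22,54,44,35],{"kz":39,"u":31,"zs":18},{"ii":28,"rw":43,"vp":82,"xcn":16}]}
After op 7 (replace /xy/pxk 25): {"kl":{"gj":{"ee":9,"m":35,"ycc":73,"zc":41},"nnc":{"kqs":50,"ps":82},"o":{"h":73,"jhp":34,"sxi":73,"uur":7},"syx":{"am":62,"js":9,"r":32,"v":77}},"u":{"bqe":{"hrg":58,"mm":18,"nan":41},"izk":{"adj":92,"b":20,"i":7,"k":69},"pjr":{"a":80,"aw":5,"bsv":38,"t":53},"zd":54},"xy":{"ajn":{"g":89,"k":87,"mx":89,"nhe":68},"bbv":{"af":37,"j":6,"ynz":35},"e":{"a":97,"ibc":77,"k":30,"ks":29},"pxk":25},"ypf":[[22,54,44,35],{"kz":39,"u":31,"zs":18},{"ii":28,"rw":43,"vp":82,"xcn":16}]}
After op 8 (add /kl/syx/scy 77): {"kl":{"gj":{"ee":9,"m":35,"ycc":73,"zc":41},"nnc":{"kqs":50,"ps":82},"o":{"h":73,"jhp":34,"sxi":73,"uur":7},"syx":{"am":62,"js":9,"r":32,"scy":77,"v":77}},"u":{"bqe":{"hrg":58,"mm":18,"nan":41},"izk":{"adj":92,"b":20,"i":7,"k":69},"pjr":{"a":80,"aw":5,"bsv":38,"t":53},"zd":54},"xy":{"ajn":{"g":89,"k":87,"mx":89,"nhe":68},"bbv":{"af":37,"j":6,"ynz":35},"e":{"a":97,"ibc":77,"k":30,"ks":29},"pxk":25},"ypf":[[22,54,44,35],{"kz":39,"u":31,"zs":18},{"ii":28,"rw":43,"vp":82,"xcn":16}]}
After op 9 (remove /kl/syx/r): {"kl":{"gj":{"ee":9,"m":35,"ycc":73,"zc":41},"nnc":{"kqs":50,"ps":82},"o":{"h":73,"jhp":34,"sxi":73,"uur":7},"syx":{"am":62,"js":9,"scy":77,"v":77}},"u":{"bqe":{"hrg":58,"mm":18,"nan":41},"izk":{"adj":92,"b":20,"i":7,"k":69},"pjr":{"a":80,"aw":5,"bsv":38,"t":53},"zd":54},"xy":{"ajn":{"g":89,"k":87,"mx":89,"nhe":68},"bbv":{"af":37,"j":6,"ynz":35},"e":{"a":97,"ibc":77,"k":30,"ks":29},"pxk":25},"ypf":[[22,54,44,35],{"kz":39,"u":31,"zs":18},{"ii":28,"rw":43,"vp":82,"xcn":16}]}
After op 10 (replace /kl/gj 42): {"kl":{"gj":42,"nnc":{"kqs":50,"ps":82},"o":{"h":73,"jhp":34,"sxi":73,"uur":7},"syx":{"am":62,"js":9,"scy":77,"v":77}},"u":{"bqe":{"hrg":58,"mm":18,"nan":41},"izk":{"adj":92,"b":20,"i":7,"k":69},"pjr":{"a":80,"aw":5,"bsv":38,"t":53},"zd":54},"xy":{"ajn":{"g":89,"k":87,"mx":89,"nhe":68},"bbv":{"af":37,"j":6,"ynz":35},"e":{"a":97,"ibc":77,"k":30,"ks":29},"pxk":25},"ypf":[[22,54,44,35],{"kz":39,"u":31,"zs":18},{"ii":28,"rw":43,"vp":82,"xcn":16}]}
After op 11 (add /xy/e/od 71): {"kl":{"gj":42,"nnc":{"kqs":50,"ps":82},"o":{"h":73,"jhp":34,"sxi":73,"uur":7},"syx":{"am":62,"js":9,"scy":77,"v":77}},"u":{"bqe":{"hrg":58,"mm":18,"nan":41},"izk":{"adj":92,"b":20,"i":7,"k":69},"pjr":{"a":80,"aw":5,"bsv":38,"t":53},"zd":54},"xy":{"ajn":{"g":89,"k":87,"mx":89,"nhe":68},"bbv":{"af":37,"j":6,"ynz":35},"e":{"a":97,"ibc":77,"k":30,"ks":29,"od":71},"pxk":25},"ypf":[[22,54,44,35],{"kz":39,"u":31,"zs":18},{"ii":28,"rw":43,"vp":82,"xcn":16}]}
Size at path /xy: 4

Answer: 4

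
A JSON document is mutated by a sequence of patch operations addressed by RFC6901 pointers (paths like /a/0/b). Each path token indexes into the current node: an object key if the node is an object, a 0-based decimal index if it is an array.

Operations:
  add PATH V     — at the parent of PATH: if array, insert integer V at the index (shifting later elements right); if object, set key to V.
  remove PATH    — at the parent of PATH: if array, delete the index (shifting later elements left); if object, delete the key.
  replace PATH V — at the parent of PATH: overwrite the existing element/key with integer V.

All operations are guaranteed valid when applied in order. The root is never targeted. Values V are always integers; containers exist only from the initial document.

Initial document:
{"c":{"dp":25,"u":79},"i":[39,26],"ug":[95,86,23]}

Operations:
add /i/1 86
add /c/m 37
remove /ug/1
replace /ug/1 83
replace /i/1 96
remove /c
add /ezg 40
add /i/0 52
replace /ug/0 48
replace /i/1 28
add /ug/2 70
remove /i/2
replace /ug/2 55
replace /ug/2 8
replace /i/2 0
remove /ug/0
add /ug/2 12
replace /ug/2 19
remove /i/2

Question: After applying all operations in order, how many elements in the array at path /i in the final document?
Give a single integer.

Answer: 2

Derivation:
After op 1 (add /i/1 86): {"c":{"dp":25,"u":79},"i":[39,86,26],"ug":[95,86,23]}
After op 2 (add /c/m 37): {"c":{"dp":25,"m":37,"u":79},"i":[39,86,26],"ug":[95,86,23]}
After op 3 (remove /ug/1): {"c":{"dp":25,"m":37,"u":79},"i":[39,86,26],"ug":[95,23]}
After op 4 (replace /ug/1 83): {"c":{"dp":25,"m":37,"u":79},"i":[39,86,26],"ug":[95,83]}
After op 5 (replace /i/1 96): {"c":{"dp":25,"m":37,"u":79},"i":[39,96,26],"ug":[95,83]}
After op 6 (remove /c): {"i":[39,96,26],"ug":[95,83]}
After op 7 (add /ezg 40): {"ezg":40,"i":[39,96,26],"ug":[95,83]}
After op 8 (add /i/0 52): {"ezg":40,"i":[52,39,96,26],"ug":[95,83]}
After op 9 (replace /ug/0 48): {"ezg":40,"i":[52,39,96,26],"ug":[48,83]}
After op 10 (replace /i/1 28): {"ezg":40,"i":[52,28,96,26],"ug":[48,83]}
After op 11 (add /ug/2 70): {"ezg":40,"i":[52,28,96,26],"ug":[48,83,70]}
After op 12 (remove /i/2): {"ezg":40,"i":[52,28,26],"ug":[48,83,70]}
After op 13 (replace /ug/2 55): {"ezg":40,"i":[52,28,26],"ug":[48,83,55]}
After op 14 (replace /ug/2 8): {"ezg":40,"i":[52,28,26],"ug":[48,83,8]}
After op 15 (replace /i/2 0): {"ezg":40,"i":[52,28,0],"ug":[48,83,8]}
After op 16 (remove /ug/0): {"ezg":40,"i":[52,28,0],"ug":[83,8]}
After op 17 (add /ug/2 12): {"ezg":40,"i":[52,28,0],"ug":[83,8,12]}
After op 18 (replace /ug/2 19): {"ezg":40,"i":[52,28,0],"ug":[83,8,19]}
After op 19 (remove /i/2): {"ezg":40,"i":[52,28],"ug":[83,8,19]}
Size at path /i: 2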